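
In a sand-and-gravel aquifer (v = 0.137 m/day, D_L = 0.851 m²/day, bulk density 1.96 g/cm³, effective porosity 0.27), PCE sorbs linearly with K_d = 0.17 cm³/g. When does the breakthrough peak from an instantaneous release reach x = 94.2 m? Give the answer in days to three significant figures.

Retardation factor R = 1 + ρ_b·K_d/n = 1 + 1.96 × 0.17/0.27 = 2.234.
Sorption retards both mechanisms: v_R = v/R = 0.06132 m/day, D_R = D/R = 0.3809 m²/day.
Peak time from v_R²t² + 2D_R t − x² = 0: t = (√(D_R² + v_R²x²) − D_R)/v_R².
√(D_R² + v_R²x²) = √(0.3809² + 0.06132² × 94.2²) = 5.789; v_R² = 0.003760.
t = (5.789 − 0.3809)/0.003760 = 1440 days.

1440 days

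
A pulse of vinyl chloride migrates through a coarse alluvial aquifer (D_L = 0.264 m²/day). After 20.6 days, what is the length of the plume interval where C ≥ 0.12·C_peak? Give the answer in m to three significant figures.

13.6 m

The plume is Gaussian with σ = √(2Dt) = √(2 × 0.264 × 20.6) = 3.298 m.
C/C_peak = exp(−Δx²/(2σ²)) = 0.12 ⇒ Δx = σ·√(−2 ln 0.12) = 3.298 × 2.059 = 6.791 m.
Width = 2Δx = 13.6 m.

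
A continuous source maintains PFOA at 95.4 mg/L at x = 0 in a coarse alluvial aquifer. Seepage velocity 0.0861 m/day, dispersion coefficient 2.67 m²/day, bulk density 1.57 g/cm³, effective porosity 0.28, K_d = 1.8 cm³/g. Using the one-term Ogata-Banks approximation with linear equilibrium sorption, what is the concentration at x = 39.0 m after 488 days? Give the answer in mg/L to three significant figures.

Retardation factor R = 1 + ρ_b·K_d/n = 1 + 1.57 × 1.8/0.28 = 11.09.
Sorption retards both mechanisms: v_R = v/R = 0.007764 m/day, D_R = D/R = 0.2408 m²/day.
v_R·t = 0.007764 × 488 = 3.788832 m; 2√(D_R t) = 21.68 m; argument = (39.0 − 3.788832)/21.68 = 1.624.
C = C₀ × ½·erfc(1.624) = 95.4 × 0.01082 = 1.03 mg/L.

1.03 mg/L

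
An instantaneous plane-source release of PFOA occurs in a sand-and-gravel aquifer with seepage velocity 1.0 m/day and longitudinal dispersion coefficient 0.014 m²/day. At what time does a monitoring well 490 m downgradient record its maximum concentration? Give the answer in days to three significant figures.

For the 1D instantaneous-source solution, setting ∂C/∂t = 0 at fixed x gives v²t² + 2Dt − x² = 0, so t = (√(D² + v²x²) − D)/v².
√(D² + v²x²) = √(0.014² + 1.0² × 490²) = 490.0; v² = 1.
t = (490.0 − 0.014)/1 = 490 days (vs. the pure-advection estimate x/v = 490 d).

490 days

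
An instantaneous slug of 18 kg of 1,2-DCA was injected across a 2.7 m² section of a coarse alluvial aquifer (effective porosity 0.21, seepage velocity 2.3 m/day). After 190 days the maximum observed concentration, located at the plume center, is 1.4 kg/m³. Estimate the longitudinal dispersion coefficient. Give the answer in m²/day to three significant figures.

At the plume center C_max = M/(n_e·A·√(4πDt)), so D = M²/(4πt·(n_e·A·C_max)²).
n_e·A·C_max = 0.21 × 2.7 × 1.4 = 0.7938 kg/m.
D = 18²/(4π × 190 × 0.7938²) = 0.215 m²/day.

0.215 m²/day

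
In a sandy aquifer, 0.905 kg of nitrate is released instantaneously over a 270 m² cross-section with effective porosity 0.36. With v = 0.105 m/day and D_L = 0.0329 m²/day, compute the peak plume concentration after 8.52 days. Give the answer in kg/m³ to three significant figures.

The peak of an instantaneous 1D plume sits at x = vt; there the Gaussian factor is 1 and C_max = M/(n_e·A·√(4πDt)), where n_e·A is the pore area the mass is dissolved in.
√(4πDt) = √(4π × 0.0329 × 8.52) = 1.877 m, so C_max = 0.905/(0.36 × 270 × 1.877) = 0.00496 kg/m³.

0.00496 kg/m³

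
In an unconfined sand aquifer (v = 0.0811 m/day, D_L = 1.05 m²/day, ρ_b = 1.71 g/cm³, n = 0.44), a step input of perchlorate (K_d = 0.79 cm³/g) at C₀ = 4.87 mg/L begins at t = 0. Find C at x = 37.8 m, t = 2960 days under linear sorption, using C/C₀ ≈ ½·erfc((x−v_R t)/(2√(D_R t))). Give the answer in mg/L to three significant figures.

3.44 mg/L

Retardation factor R = 1 + ρ_b·K_d/n = 1 + 1.71 × 0.79/0.44 = 4.070.
Sorption retards both mechanisms: v_R = v/R = 0.01993 m/day, D_R = D/R = 0.2580 m²/day.
v_R·t = 0.01993 × 2960 = 58.9928 m; 2√(D_R t) = 55.27 m; argument = (37.8 − 58.9928)/55.27 = -0.3834.
C = C₀ × ½·erfc(-0.3834) = 4.87 × 0.7062 = 3.44 mg/L.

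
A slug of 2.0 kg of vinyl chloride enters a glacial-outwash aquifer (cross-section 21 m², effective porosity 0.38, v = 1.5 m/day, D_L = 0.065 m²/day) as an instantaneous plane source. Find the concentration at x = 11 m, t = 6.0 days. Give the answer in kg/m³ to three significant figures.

0.00872 kg/m³

For an instantaneous plane source, C(x,t) = M/(n_e·A·√(4πDt)) · exp(−(x−vt)²/(4Dt)), with n_e·A the pore (flow) area.
Plume center vt = 1.5 × 6.0 = 9 m, so the well at 11 m is 2 m downgradient of the peak.
√(4πDt) = 2.214 m, giving peak height M/(n_e·A·√(4πDt)) = 2.0/(0.38 × 21 × 2.214) = 0.1132 kg/m³.
(x−vt)²/(4Dt) = (2)²/(4 × 0.065 × 6.0) = 2.564; exp(−2.564) = 0.07700.
C = 0.1132 × 0.07700 = 0.00872 kg/m³.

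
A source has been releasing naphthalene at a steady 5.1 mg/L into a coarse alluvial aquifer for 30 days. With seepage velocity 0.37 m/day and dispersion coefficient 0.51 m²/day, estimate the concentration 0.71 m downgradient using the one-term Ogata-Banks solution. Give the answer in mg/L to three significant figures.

For a continuous step input, C/C₀ ≈ ½·erfc((x−vt)/(2√(Dt))).
vt = 0.37 × 30 = 11.1 m and 2√(Dt) = 2√(0.51 × 30) = 7.823 m.
Argument (x−vt)/(2√(Dt)) = (0.71 − 11.1)/7.823 = -1.328; ½·erfc(-1.328) = 0.9698.
C = 5.1 × 0.9698 = 4.95 mg/L.

4.95 mg/L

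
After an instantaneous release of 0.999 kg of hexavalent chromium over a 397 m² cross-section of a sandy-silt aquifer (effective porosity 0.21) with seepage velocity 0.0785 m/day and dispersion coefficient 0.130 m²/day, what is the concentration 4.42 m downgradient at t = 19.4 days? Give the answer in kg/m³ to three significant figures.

For an instantaneous plane source, C(x,t) = M/(n_e·A·√(4πDt)) · exp(−(x−vt)²/(4Dt)), with n_e·A the pore (flow) area.
Plume center vt = 0.0785 × 19.4 = 1.5229 m, so the well at 4.42 m is 2.8971 m downgradient of the peak.
√(4πDt) = 5.630 m, giving peak height M/(n_e·A·√(4πDt)) = 0.999/(0.21 × 397 × 5.630) = 0.002128 kg/m³.
(x−vt)²/(4Dt) = (2.8971)²/(4 × 0.130 × 19.4) = 0.8320; exp(−0.8320) = 0.4352.
C = 0.002128 × 0.4352 = 0.000926 kg/m³.

0.000926 kg/m³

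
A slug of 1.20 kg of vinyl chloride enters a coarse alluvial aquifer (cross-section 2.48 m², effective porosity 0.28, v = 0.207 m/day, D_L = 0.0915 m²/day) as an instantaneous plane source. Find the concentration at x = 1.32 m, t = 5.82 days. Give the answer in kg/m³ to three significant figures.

For an instantaneous plane source, C(x,t) = M/(n_e·A·√(4πDt)) · exp(−(x−vt)²/(4Dt)), with n_e·A the pore (flow) area.
Plume center vt = 0.207 × 5.82 = 1.20474 m, so the well at 1.32 m is 0.11526 m downgradient of the peak.
√(4πDt) = 2.587 m, giving peak height M/(n_e·A·√(4πDt)) = 1.20/(0.28 × 2.48 × 2.587) = 0.6680 kg/m³.
(x−vt)²/(4Dt) = (0.11526)²/(4 × 0.0915 × 5.82) = 0.006237; exp(−0.006237) = 0.9938.
C = 0.6680 × 0.9938 = 0.664 kg/m³.

0.664 kg/m³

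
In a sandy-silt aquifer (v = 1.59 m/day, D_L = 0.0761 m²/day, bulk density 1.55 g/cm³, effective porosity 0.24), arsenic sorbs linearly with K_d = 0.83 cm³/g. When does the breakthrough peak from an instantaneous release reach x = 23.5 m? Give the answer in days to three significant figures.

Retardation factor R = 1 + ρ_b·K_d/n = 1 + 1.55 × 0.83/0.24 = 6.360.
Sorption retards both mechanisms: v_R = v/R = 0.2500 m/day, D_R = D/R = 0.01197 m²/day.
Peak time from v_R²t² + 2D_R t − x² = 0: t = (√(D_R² + v_R²x²) − D_R)/v_R².
√(D_R² + v_R²x²) = √(0.01197² + 0.2500² × 23.5²) = 5.875; v_R² = 0.06250.
t = (5.875 − 0.01197)/0.06250 = 93.8 days.

93.8 days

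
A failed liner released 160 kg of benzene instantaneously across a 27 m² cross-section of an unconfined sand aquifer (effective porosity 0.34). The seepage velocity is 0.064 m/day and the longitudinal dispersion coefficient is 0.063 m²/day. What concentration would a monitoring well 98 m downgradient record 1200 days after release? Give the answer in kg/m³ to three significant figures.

0.128 kg/m³

For an instantaneous plane source, C(x,t) = M/(n_e·A·√(4πDt)) · exp(−(x−vt)²/(4Dt)), with n_e·A the pore (flow) area.
Plume center vt = 0.064 × 1200 = 76.8 m, so the well at 98 m is 21.2 m downgradient of the peak.
√(4πDt) = 30.82 m, giving peak height M/(n_e·A·√(4πDt)) = 160/(0.34 × 27 × 30.82) = 0.5655 kg/m³.
(x−vt)²/(4Dt) = (21.2)²/(4 × 0.063 × 1200) = 1.486; exp(−1.486) = 0.2263.
C = 0.5655 × 0.2263 = 0.128 kg/m³.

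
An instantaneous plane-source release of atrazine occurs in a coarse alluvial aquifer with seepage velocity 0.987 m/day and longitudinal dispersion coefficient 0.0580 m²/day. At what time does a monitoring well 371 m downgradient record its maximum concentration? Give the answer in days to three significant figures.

For the 1D instantaneous-source solution, setting ∂C/∂t = 0 at fixed x gives v²t² + 2Dt − x² = 0, so t = (√(D² + v²x²) − D)/v².
√(D² + v²x²) = √(0.0580² + 0.987² × 371²) = 366.2; v² = 0.974169.
t = (366.2 − 0.0580)/0.974169 = 376 days (vs. the pure-advection estimate x/v = 376 d).

376 days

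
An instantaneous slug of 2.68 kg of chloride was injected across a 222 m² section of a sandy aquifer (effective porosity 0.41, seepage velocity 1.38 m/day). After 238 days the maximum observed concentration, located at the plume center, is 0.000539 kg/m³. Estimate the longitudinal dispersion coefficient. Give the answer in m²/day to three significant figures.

0.998 m²/day

At the plume center C_max = M/(n_e·A·√(4πDt)), so D = M²/(4πt·(n_e·A·C_max)²).
n_e·A·C_max = 0.41 × 222 × 0.000539 = 0.04906 kg/m.
D = 2.68²/(4π × 238 × 0.04906²) = 0.998 m²/day.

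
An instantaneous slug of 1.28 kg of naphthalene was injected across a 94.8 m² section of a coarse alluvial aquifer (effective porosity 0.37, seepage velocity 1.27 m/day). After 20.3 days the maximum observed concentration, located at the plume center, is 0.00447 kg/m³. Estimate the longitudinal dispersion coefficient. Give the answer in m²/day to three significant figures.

0.261 m²/day

At the plume center C_max = M/(n_e·A·√(4πDt)), so D = M²/(4πt·(n_e·A·C_max)²).
n_e·A·C_max = 0.37 × 94.8 × 0.00447 = 0.1568 kg/m.
D = 1.28²/(4π × 20.3 × 0.1568²) = 0.261 m²/day.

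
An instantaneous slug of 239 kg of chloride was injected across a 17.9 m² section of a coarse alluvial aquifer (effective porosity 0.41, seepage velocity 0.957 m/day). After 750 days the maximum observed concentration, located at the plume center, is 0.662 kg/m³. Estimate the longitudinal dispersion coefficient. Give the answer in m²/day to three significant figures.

0.257 m²/day

At the plume center C_max = M/(n_e·A·√(4πDt)), so D = M²/(4πt·(n_e·A·C_max)²).
n_e·A·C_max = 0.41 × 17.9 × 0.662 = 4.858 kg/m.
D = 239²/(4π × 750 × 4.858²) = 0.257 m²/day.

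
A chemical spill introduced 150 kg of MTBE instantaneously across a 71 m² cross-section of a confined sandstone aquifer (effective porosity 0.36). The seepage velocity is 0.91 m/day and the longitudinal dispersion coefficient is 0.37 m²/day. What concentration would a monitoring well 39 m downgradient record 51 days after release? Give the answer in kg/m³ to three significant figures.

For an instantaneous plane source, C(x,t) = M/(n_e·A·√(4πDt)) · exp(−(x−vt)²/(4Dt)), with n_e·A the pore (flow) area.
Plume center vt = 0.91 × 51 = 46.41 m, so the well at 39 m is 7.41 m upgradient of the peak.
√(4πDt) = 15.40 m, giving peak height M/(n_e·A·√(4πDt)) = 150/(0.36 × 71 × 15.40) = 0.3811 kg/m³.
(x−vt)²/(4Dt) = (-7.41)²/(4 × 0.37 × 51) = 0.7275; exp(−0.7275) = 0.4831.
C = 0.3811 × 0.4831 = 0.184 kg/m³.

0.184 kg/m³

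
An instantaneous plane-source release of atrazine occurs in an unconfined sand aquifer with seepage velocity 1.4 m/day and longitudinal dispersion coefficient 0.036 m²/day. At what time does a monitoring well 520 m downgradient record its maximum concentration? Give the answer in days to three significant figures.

371 days

For the 1D instantaneous-source solution, setting ∂C/∂t = 0 at fixed x gives v²t² + 2Dt − x² = 0, so t = (√(D² + v²x²) − D)/v².
√(D² + v²x²) = √(0.036² + 1.4² × 520²) = 728.0; v² = 1.96.
t = (728.0 − 0.036)/1.96 = 371 days (vs. the pure-advection estimate x/v = 371 d).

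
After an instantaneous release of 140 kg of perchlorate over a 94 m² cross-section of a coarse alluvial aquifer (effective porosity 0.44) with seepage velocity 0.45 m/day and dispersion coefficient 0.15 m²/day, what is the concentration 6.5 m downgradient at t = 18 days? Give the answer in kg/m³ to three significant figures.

For an instantaneous plane source, C(x,t) = M/(n_e·A·√(4πDt)) · exp(−(x−vt)²/(4Dt)), with n_e·A the pore (flow) area.
Plume center vt = 0.45 × 18 = 8.1 m, so the well at 6.5 m is 1.6 m upgradient of the peak.
√(4πDt) = 5.825 m, giving peak height M/(n_e·A·√(4πDt)) = 140/(0.44 × 94 × 5.825) = 0.5811 kg/m³.
(x−vt)²/(4Dt) = (-1.6)²/(4 × 0.15 × 18) = 0.2370; exp(−0.2370) = 0.7890.
C = 0.5811 × 0.7890 = 0.458 kg/m³.

0.458 kg/m³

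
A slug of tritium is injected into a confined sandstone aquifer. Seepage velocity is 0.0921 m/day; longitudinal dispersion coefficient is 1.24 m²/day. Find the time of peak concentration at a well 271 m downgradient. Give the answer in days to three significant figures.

2800 days

For the 1D instantaneous-source solution, setting ∂C/∂t = 0 at fixed x gives v²t² + 2Dt − x² = 0, so t = (√(D² + v²x²) − D)/v².
√(D² + v²x²) = √(1.24² + 0.0921² × 271²) = 24.99; v² = 0.00848241.
t = (24.99 − 1.24)/0.00848241 = 2800 days (vs. the pure-advection estimate x/v = 2940 d).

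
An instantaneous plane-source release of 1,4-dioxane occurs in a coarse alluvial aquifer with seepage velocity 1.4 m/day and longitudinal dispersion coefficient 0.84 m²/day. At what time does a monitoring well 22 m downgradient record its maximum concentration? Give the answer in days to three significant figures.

For the 1D instantaneous-source solution, setting ∂C/∂t = 0 at fixed x gives v²t² + 2Dt − x² = 0, so t = (√(D² + v²x²) − D)/v².
√(D² + v²x²) = √(0.84² + 1.4² × 22²) = 30.81; v² = 1.96.
t = (30.81 − 0.84)/1.96 = 15.3 days (vs. the pure-advection estimate x/v = 15.7 d).

15.3 days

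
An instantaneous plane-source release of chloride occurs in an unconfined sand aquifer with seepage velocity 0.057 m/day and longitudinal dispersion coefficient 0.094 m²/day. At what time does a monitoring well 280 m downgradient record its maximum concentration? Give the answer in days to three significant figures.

For the 1D instantaneous-source solution, setting ∂C/∂t = 0 at fixed x gives v²t² + 2Dt − x² = 0, so t = (√(D² + v²x²) − D)/v².
√(D² + v²x²) = √(0.094² + 0.057² × 280²) = 15.96; v² = 0.003249.
t = (15.96 − 0.094)/0.003249 = 4880 days (vs. the pure-advection estimate x/v = 4910 d).

4880 days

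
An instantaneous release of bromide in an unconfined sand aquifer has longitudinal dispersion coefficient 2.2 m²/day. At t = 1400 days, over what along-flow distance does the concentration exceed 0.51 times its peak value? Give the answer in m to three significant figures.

The plume is Gaussian with σ = √(2Dt) = √(2 × 2.2 × 1400) = 78.49 m.
C/C_peak = exp(−Δx²/(2σ²)) = 0.51 ⇒ Δx = σ·√(−2 ln 0.51) = 78.49 × 1.160 = 91.05 m.
Width = 2Δx = 182 m.

182 m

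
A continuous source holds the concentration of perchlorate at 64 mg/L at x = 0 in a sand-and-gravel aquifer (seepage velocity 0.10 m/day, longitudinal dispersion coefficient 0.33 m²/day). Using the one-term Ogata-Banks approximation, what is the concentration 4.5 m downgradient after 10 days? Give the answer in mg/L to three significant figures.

5.54 mg/L

For a continuous step input, C/C₀ ≈ ½·erfc((x−vt)/(2√(Dt))).
vt = 0.10 × 10 = 1 m and 2√(Dt) = 2√(0.33 × 10) = 3.633 m.
Argument (x−vt)/(2√(Dt)) = (4.5 − 1)/3.633 = 0.9634; ½·erfc(0.9634) = 0.08653.
C = 64 × 0.08653 = 5.54 mg/L.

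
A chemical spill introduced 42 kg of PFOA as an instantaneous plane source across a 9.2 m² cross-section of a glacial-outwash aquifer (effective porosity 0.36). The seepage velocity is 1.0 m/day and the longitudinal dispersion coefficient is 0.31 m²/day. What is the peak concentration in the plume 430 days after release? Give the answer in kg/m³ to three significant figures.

0.310 kg/m³

The peak of an instantaneous 1D plume sits at x = vt; there the Gaussian factor is 1 and C_max = M/(n_e·A·√(4πDt)), where n_e·A is the pore area the mass is dissolved in.
√(4πDt) = √(4π × 0.31 × 430) = 40.93 m, so C_max = 42/(0.36 × 9.2 × 40.93) = 0.310 kg/m³.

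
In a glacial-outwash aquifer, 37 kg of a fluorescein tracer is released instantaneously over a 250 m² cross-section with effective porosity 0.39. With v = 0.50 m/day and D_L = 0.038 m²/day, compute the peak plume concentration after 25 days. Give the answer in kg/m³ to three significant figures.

The peak of an instantaneous 1D plume sits at x = vt; there the Gaussian factor is 1 and C_max = M/(n_e·A·√(4πDt)), where n_e·A is the pore area the mass is dissolved in.
√(4πDt) = √(4π × 0.038 × 25) = 3.455 m, so C_max = 37/(0.39 × 250 × 3.455) = 0.110 kg/m³.

0.110 kg/m³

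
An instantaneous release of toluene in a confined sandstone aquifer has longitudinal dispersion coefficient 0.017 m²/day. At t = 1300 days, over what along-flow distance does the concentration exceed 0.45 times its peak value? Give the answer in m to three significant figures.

The plume is Gaussian with σ = √(2Dt) = √(2 × 0.017 × 1300) = 6.648 m.
C/C_peak = exp(−Δx²/(2σ²)) = 0.45 ⇒ Δx = σ·√(−2 ln 0.45) = 6.648 × 1.264 = 8.403 m.
Width = 2Δx = 16.8 m.

16.8 m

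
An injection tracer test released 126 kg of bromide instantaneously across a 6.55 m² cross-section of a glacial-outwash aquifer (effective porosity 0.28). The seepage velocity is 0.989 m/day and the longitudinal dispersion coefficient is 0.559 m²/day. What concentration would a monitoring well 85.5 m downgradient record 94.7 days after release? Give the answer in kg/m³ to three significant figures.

For an instantaneous plane source, C(x,t) = M/(n_e·A·√(4πDt)) · exp(−(x−vt)²/(4Dt)), with n_e·A the pore (flow) area.
Plume center vt = 0.989 × 94.7 = 93.6583 m, so the well at 85.5 m is 8.1583 m upgradient of the peak.
√(4πDt) = 25.79 m, giving peak height M/(n_e·A·√(4πDt)) = 126/(0.28 × 6.55 × 25.79) = 2.664 kg/m³.
(x−vt)²/(4Dt) = (-8.1583)²/(4 × 0.559 × 94.7) = 0.3143; exp(−0.3143) = 0.7303.
C = 2.664 × 0.7303 = 1.95 kg/m³.

1.95 kg/m³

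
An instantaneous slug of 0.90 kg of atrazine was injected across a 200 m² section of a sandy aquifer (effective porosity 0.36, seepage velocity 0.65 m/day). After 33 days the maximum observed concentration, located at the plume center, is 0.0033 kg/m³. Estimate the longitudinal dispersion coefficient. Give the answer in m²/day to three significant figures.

At the plume center C_max = M/(n_e·A·√(4πDt)), so D = M²/(4πt·(n_e·A·C_max)²).
n_e·A·C_max = 0.36 × 200 × 0.0033 = 0.2376 kg/m.
D = 0.90²/(4π × 33 × 0.2376²) = 0.0346 m²/day.

0.0346 m²/day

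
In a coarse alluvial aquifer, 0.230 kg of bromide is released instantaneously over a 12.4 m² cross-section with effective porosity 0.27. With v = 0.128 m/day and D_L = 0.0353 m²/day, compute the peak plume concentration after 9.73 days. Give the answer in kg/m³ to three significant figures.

The peak of an instantaneous 1D plume sits at x = vt; there the Gaussian factor is 1 and C_max = M/(n_e·A·√(4πDt)), where n_e·A is the pore area the mass is dissolved in.
√(4πDt) = √(4π × 0.0353 × 9.73) = 2.078 m, so C_max = 0.230/(0.27 × 12.4 × 2.078) = 0.0331 kg/m³.

0.0331 kg/m³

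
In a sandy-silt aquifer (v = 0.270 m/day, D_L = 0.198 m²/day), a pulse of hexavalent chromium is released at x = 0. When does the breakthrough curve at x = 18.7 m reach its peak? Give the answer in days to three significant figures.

66.6 days

For the 1D instantaneous-source solution, setting ∂C/∂t = 0 at fixed x gives v²t² + 2Dt − x² = 0, so t = (√(D² + v²x²) − D)/v².
√(D² + v²x²) = √(0.198² + 0.270² × 18.7²) = 5.053; v² = 0.0729.
t = (5.053 − 0.198)/0.0729 = 66.6 days (vs. the pure-advection estimate x/v = 69.3 d).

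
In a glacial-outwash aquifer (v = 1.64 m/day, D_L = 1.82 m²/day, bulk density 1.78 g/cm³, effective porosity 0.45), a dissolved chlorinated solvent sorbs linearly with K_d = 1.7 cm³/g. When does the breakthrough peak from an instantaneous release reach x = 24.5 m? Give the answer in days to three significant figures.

Retardation factor R = 1 + ρ_b·K_d/n = 1 + 1.78 × 1.7/0.45 = 7.724.
Sorption retards both mechanisms: v_R = v/R = 0.2123 m/day, D_R = D/R = 0.2356 m²/day.
Peak time from v_R²t² + 2D_R t − x² = 0: t = (√(D_R² + v_R²x²) − D_R)/v_R².
√(D_R² + v_R²x²) = √(0.2356² + 0.2123² × 24.5²) = 5.207; v_R² = 0.04507.
t = (5.207 − 0.2356)/0.04507 = 110 days.

110 days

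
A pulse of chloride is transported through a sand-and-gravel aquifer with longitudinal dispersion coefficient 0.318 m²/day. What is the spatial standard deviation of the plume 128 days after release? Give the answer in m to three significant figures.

9.02 m

Dispersive spreading gives a Gaussian with σ² = 2Dt; advection only shifts the center.
σ = √(2 × 0.318 × 128) = 9.02 m.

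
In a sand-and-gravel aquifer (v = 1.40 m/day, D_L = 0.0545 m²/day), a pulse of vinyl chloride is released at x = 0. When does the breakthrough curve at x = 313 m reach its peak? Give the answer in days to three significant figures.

For the 1D instantaneous-source solution, setting ∂C/∂t = 0 at fixed x gives v²t² + 2Dt − x² = 0, so t = (√(D² + v²x²) − D)/v².
√(D² + v²x²) = √(0.0545² + 1.40² × 313²) = 438.2; v² = 1.96.
t = (438.2 − 0.0545)/1.96 = 224 days (vs. the pure-advection estimate x/v = 224 d).

224 days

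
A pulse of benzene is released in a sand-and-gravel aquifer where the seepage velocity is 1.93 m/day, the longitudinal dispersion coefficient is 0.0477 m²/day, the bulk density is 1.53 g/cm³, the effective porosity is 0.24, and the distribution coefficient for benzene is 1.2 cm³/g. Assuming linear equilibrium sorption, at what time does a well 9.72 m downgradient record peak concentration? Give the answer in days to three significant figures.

43.5 days

Retardation factor R = 1 + ρ_b·K_d/n = 1 + 1.53 × 1.2/0.24 = 8.650.
Sorption retards both mechanisms: v_R = v/R = 0.2231 m/day, D_R = D/R = 0.005514 m²/day.
Peak time from v_R²t² + 2D_R t − x² = 0: t = (√(D_R² + v_R²x²) − D_R)/v_R².
√(D_R² + v_R²x²) = √(0.005514² + 0.2231² × 9.72²) = 2.169; v_R² = 0.04977.
t = (2.169 − 0.005514)/0.04977 = 43.5 days.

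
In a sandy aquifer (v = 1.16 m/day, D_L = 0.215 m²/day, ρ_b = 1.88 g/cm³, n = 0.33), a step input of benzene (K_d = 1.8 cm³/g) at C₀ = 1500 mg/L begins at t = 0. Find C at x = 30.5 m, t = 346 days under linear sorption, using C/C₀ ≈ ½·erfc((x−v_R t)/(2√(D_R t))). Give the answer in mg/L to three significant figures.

Retardation factor R = 1 + ρ_b·K_d/n = 1 + 1.88 × 1.8/0.33 = 11.25.
Sorption retards both mechanisms: v_R = v/R = 0.1031 m/day, D_R = D/R = 0.01911 m²/day.
v_R·t = 0.1031 × 346 = 35.6726 m; 2√(D_R t) = 5.143 m; argument = (30.5 − 35.6726)/5.143 = -1.006.
C = C₀ × ½·erfc(-1.006) = 1500 × 0.9226 = 1380 mg/L.

1380 mg/L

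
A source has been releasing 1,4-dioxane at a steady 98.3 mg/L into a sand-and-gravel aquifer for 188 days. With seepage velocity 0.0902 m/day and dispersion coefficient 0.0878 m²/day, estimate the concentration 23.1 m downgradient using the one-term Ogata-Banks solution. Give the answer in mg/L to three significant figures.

14.0 mg/L

For a continuous step input, C/C₀ ≈ ½·erfc((x−vt)/(2√(Dt))).
vt = 0.0902 × 188 = 16.9576 m and 2√(Dt) = 2√(0.0878 × 188) = 8.126 m.
Argument (x−vt)/(2√(Dt)) = (23.1 − 16.9576)/8.126 = 0.7559; ½·erfc(0.7559) = 0.1425.
C = 98.3 × 0.1425 = 14.0 mg/L.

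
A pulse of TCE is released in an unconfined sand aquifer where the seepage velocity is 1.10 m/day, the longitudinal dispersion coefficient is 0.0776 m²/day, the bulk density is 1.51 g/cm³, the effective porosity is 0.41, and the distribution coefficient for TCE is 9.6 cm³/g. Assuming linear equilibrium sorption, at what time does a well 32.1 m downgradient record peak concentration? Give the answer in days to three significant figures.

1060 days

Retardation factor R = 1 + ρ_b·K_d/n = 1 + 1.51 × 9.6/0.41 = 36.36.
Sorption retards both mechanisms: v_R = v/R = 0.03025 m/day, D_R = D/R = 0.002134 m²/day.
Peak time from v_R²t² + 2D_R t − x² = 0: t = (√(D_R² + v_R²x²) − D_R)/v_R².
√(D_R² + v_R²x²) = √(0.002134² + 0.03025² × 32.1²) = 0.9710; v_R² = 0.0009151.
t = (0.9710 − 0.002134)/0.0009151 = 1060 days.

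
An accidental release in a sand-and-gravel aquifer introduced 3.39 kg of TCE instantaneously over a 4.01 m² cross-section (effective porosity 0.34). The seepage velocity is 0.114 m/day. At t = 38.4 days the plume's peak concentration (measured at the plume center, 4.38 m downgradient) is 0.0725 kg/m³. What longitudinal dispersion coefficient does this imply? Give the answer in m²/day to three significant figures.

At the plume center C_max = M/(n_e·A·√(4πDt)), so D = M²/(4πt·(n_e·A·C_max)²).
n_e·A·C_max = 0.34 × 4.01 × 0.0725 = 0.09885 kg/m.
D = 3.39²/(4π × 38.4 × 0.09885²) = 2.44 m²/day.

2.44 m²/day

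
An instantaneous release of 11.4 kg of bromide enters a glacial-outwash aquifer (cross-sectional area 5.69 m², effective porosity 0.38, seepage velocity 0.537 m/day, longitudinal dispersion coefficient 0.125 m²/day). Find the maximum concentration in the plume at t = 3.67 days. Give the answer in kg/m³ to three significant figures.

The peak of an instantaneous 1D plume sits at x = vt; there the Gaussian factor is 1 and C_max = M/(n_e·A·√(4πDt)), where n_e·A is the pore area the mass is dissolved in.
√(4πDt) = √(4π × 0.125 × 3.67) = 2.401 m, so C_max = 11.4/(0.38 × 5.69 × 2.401) = 2.20 kg/m³.

2.20 kg/m³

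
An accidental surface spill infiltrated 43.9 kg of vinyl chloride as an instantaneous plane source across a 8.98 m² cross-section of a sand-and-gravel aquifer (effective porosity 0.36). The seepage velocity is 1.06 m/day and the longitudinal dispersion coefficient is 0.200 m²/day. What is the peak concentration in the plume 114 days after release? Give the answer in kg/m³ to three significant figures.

The peak of an instantaneous 1D plume sits at x = vt; there the Gaussian factor is 1 and C_max = M/(n_e·A·√(4πDt)), where n_e·A is the pore area the mass is dissolved in.
√(4πDt) = √(4π × 0.200 × 114) = 16.93 m, so C_max = 43.9/(0.36 × 8.98 × 16.93) = 0.802 kg/m³.

0.802 kg/m³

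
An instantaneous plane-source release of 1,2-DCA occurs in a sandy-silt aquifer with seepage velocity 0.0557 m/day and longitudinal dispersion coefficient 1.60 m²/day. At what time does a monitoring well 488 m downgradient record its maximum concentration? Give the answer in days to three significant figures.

For the 1D instantaneous-source solution, setting ∂C/∂t = 0 at fixed x gives v²t² + 2Dt − x² = 0, so t = (√(D² + v²x²) − D)/v².
√(D² + v²x²) = √(1.60² + 0.0557² × 488²) = 27.23; v² = 0.00310249.
t = (27.23 − 1.60)/0.00310249 = 8260 days (vs. the pure-advection estimate x/v = 8760 d).

8260 days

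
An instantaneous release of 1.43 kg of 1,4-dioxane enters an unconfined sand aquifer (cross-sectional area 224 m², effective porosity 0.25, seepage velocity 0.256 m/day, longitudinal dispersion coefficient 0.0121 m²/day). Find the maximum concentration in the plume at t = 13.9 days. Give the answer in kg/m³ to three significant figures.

0.0176 kg/m³

The peak of an instantaneous 1D plume sits at x = vt; there the Gaussian factor is 1 and C_max = M/(n_e·A·√(4πDt)), where n_e·A is the pore area the mass is dissolved in.
√(4πDt) = √(4π × 0.0121 × 13.9) = 1.454 m, so C_max = 1.43/(0.25 × 224 × 1.454) = 0.0176 kg/m³.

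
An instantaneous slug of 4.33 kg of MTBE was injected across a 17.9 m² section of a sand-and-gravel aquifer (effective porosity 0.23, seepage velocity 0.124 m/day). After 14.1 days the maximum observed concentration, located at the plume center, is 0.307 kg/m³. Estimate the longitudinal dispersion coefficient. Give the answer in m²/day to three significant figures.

At the plume center C_max = M/(n_e·A·√(4πDt)), so D = M²/(4πt·(n_e·A·C_max)²).
n_e·A·C_max = 0.23 × 17.9 × 0.307 = 1.264 kg/m.
D = 4.33²/(4π × 14.1 × 1.264²) = 0.0662 m²/day.

0.0662 m²/day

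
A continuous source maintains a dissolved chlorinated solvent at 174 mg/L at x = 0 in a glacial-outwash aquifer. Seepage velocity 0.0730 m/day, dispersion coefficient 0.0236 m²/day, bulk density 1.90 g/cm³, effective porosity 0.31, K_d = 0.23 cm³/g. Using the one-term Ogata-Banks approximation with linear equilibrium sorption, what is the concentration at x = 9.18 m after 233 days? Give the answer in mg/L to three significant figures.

27.9 mg/L

Retardation factor R = 1 + ρ_b·K_d/n = 1 + 1.90 × 0.23/0.31 = 2.410.
Sorption retards both mechanisms: v_R = v/R = 0.03029 m/day, D_R = D/R = 0.009793 m²/day.
v_R·t = 0.03029 × 233 = 7.05757 m; 2√(D_R t) = 3.021 m; argument = (9.18 − 7.05757)/3.021 = 0.7026.
C = C₀ × ½·erfc(0.7026) = 174 × 0.1602 = 27.9 mg/L.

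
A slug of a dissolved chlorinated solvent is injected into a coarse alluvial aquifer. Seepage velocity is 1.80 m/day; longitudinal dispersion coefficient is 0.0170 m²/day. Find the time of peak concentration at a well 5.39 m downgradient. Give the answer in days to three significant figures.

For the 1D instantaneous-source solution, setting ∂C/∂t = 0 at fixed x gives v²t² + 2Dt − x² = 0, so t = (√(D² + v²x²) − D)/v².
√(D² + v²x²) = √(0.0170² + 1.80² × 5.39²) = 9.702; v² = 3.24.
t = (9.702 − 0.0170)/3.24 = 2.99 days (vs. the pure-advection estimate x/v = 2.99 d).

2.99 days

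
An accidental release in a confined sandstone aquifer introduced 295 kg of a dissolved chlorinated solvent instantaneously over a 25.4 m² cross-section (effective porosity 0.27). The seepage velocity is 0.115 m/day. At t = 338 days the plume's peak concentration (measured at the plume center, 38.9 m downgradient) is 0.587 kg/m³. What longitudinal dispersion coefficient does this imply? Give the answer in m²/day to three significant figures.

1.26 m²/day

At the plume center C_max = M/(n_e·A·√(4πDt)), so D = M²/(4πt·(n_e·A·C_max)²).
n_e·A·C_max = 0.27 × 25.4 × 0.587 = 4.026 kg/m.
D = 295²/(4π × 338 × 4.026²) = 1.26 m²/day.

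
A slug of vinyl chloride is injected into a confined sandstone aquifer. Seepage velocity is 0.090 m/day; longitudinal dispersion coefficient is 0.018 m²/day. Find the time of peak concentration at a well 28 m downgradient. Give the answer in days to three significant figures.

309 days

For the 1D instantaneous-source solution, setting ∂C/∂t = 0 at fixed x gives v²t² + 2Dt − x² = 0, so t = (√(D² + v²x²) − D)/v².
√(D² + v²x²) = √(0.018² + 0.090² × 28²) = 2.520; v² = 0.0081.
t = (2.520 − 0.018)/0.0081 = 309 days (vs. the pure-advection estimate x/v = 311 d).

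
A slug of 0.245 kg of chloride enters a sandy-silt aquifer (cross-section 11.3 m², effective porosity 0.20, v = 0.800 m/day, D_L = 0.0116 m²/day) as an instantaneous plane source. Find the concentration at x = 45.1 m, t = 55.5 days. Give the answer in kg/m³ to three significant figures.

0.0315 kg/m³

For an instantaneous plane source, C(x,t) = M/(n_e·A·√(4πDt)) · exp(−(x−vt)²/(4Dt)), with n_e·A the pore (flow) area.
Plume center vt = 0.800 × 55.5 = 44.4 m, so the well at 45.1 m is 0.7 m downgradient of the peak.
√(4πDt) = 2.844 m, giving peak height M/(n_e·A·√(4πDt)) = 0.245/(0.20 × 11.3 × 2.844) = 0.03812 kg/m³.
(x−vt)²/(4Dt) = (0.7)²/(4 × 0.0116 × 55.5) = 0.1903; exp(−0.1903) = 0.8267.
C = 0.03812 × 0.8267 = 0.0315 kg/m³.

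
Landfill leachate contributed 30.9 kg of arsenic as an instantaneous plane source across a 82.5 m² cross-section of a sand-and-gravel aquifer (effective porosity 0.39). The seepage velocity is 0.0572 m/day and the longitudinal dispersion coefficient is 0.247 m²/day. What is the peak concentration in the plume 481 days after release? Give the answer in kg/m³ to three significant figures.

The peak of an instantaneous 1D plume sits at x = vt; there the Gaussian factor is 1 and C_max = M/(n_e·A·√(4πDt)), where n_e·A is the pore area the mass is dissolved in.
√(4πDt) = √(4π × 0.247 × 481) = 38.64 m, so C_max = 30.9/(0.39 × 82.5 × 38.64) = 0.0249 kg/m³.

0.0249 kg/m³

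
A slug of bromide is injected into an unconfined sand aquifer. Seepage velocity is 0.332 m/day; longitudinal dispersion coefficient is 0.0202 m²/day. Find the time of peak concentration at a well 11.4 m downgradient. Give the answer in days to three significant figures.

34.2 days

For the 1D instantaneous-source solution, setting ∂C/∂t = 0 at fixed x gives v²t² + 2Dt − x² = 0, so t = (√(D² + v²x²) − D)/v².
√(D² + v²x²) = √(0.0202² + 0.332² × 11.4²) = 3.785; v² = 0.110224.
t = (3.785 − 0.0202)/0.110224 = 34.2 days (vs. the pure-advection estimate x/v = 34.3 d).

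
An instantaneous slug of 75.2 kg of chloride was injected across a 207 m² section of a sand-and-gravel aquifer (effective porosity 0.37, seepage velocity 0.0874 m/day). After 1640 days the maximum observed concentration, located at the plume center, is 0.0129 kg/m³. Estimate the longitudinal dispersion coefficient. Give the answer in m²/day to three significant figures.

At the plume center C_max = M/(n_e·A·√(4πDt)), so D = M²/(4πt·(n_e·A·C_max)²).
n_e·A·C_max = 0.37 × 207 × 0.0129 = 0.9880 kg/m.
D = 75.2²/(4π × 1640 × 0.9880²) = 0.281 m²/day.

0.281 m²/day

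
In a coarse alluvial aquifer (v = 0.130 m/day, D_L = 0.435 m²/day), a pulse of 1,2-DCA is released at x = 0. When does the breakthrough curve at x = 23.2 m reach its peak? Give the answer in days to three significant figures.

155 days

For the 1D instantaneous-source solution, setting ∂C/∂t = 0 at fixed x gives v²t² + 2Dt − x² = 0, so t = (√(D² + v²x²) − D)/v².
√(D² + v²x²) = √(0.435² + 0.130² × 23.2²) = 3.047; v² = 0.0169.
t = (3.047 − 0.435)/0.0169 = 155 days (vs. the pure-advection estimate x/v = 178 d).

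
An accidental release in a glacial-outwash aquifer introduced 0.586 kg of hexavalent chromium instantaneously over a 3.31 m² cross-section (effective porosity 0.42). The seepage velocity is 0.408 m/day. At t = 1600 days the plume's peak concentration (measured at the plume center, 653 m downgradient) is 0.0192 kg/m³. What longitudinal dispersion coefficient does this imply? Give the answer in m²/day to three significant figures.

0.0240 m²/day

At the plume center C_max = M/(n_e·A·√(4πDt)), so D = M²/(4πt·(n_e·A·C_max)²).
n_e·A·C_max = 0.42 × 3.31 × 0.0192 = 0.02669 kg/m.
D = 0.586²/(4π × 1600 × 0.02669²) = 0.0240 m²/day.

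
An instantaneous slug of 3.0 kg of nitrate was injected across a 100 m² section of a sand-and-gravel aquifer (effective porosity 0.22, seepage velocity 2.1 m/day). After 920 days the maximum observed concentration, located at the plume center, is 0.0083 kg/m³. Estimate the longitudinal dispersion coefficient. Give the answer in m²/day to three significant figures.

At the plume center C_max = M/(n_e·A·√(4πDt)), so D = M²/(4πt·(n_e·A·C_max)²).
n_e·A·C_max = 0.22 × 100 × 0.0083 = 0.1826 kg/m.
D = 3.0²/(4π × 920 × 0.1826²) = 0.0233 m²/day.

0.0233 m²/day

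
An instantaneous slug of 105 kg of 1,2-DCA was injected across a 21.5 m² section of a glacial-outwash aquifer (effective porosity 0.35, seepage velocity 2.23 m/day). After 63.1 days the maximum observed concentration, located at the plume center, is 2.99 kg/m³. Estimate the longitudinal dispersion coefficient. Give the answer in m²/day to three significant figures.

At the plume center C_max = M/(n_e·A·√(4πDt)), so D = M²/(4πt·(n_e·A·C_max)²).
n_e·A·C_max = 0.35 × 21.5 × 2.99 = 22.50 kg/m.
D = 105²/(4π × 63.1 × 22.50²) = 0.0275 m²/day.

0.0275 m²/day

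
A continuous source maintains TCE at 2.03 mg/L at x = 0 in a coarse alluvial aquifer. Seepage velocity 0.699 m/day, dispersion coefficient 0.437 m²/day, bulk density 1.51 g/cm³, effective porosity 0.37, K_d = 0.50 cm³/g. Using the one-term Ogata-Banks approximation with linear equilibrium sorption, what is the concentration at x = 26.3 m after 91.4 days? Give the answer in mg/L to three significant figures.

0.307 mg/L

Retardation factor R = 1 + ρ_b·K_d/n = 1 + 1.51 × 0.50/0.37 = 3.041.
Sorption retards both mechanisms: v_R = v/R = 0.2299 m/day, D_R = D/R = 0.1437 m²/day.
v_R·t = 0.2299 × 91.4 = 21.01286 m; 2√(D_R t) = 7.248 m; argument = (26.3 − 21.01286)/7.248 = 0.7295.
C = C₀ × ½·erfc(0.7295) = 2.03 × 0.1511 = 0.307 mg/L.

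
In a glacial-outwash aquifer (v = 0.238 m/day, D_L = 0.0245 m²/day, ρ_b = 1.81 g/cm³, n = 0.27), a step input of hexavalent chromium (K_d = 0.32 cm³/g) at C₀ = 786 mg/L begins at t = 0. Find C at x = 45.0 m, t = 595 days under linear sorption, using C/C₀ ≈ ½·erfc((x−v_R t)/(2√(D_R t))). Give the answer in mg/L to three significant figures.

396 mg/L

Retardation factor R = 1 + ρ_b·K_d/n = 1 + 1.81 × 0.32/0.27 = 3.145.
Sorption retards both mechanisms: v_R = v/R = 0.07568 m/day, D_R = D/R = 0.007790 m²/day.
v_R·t = 0.07568 × 595 = 45.0296 m; 2√(D_R t) = 4.306 m; argument = (45.0 − 45.0296)/4.306 = -0.006874.
C = C₀ × ½·erfc(-0.006874) = 786 × 0.5039 = 396 mg/L.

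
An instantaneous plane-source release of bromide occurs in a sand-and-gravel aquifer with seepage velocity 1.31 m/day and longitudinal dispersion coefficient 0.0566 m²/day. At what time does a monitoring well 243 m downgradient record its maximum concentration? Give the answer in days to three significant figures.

185 days

For the 1D instantaneous-source solution, setting ∂C/∂t = 0 at fixed x gives v²t² + 2Dt − x² = 0, so t = (√(D² + v²x²) − D)/v².
√(D² + v²x²) = √(0.0566² + 1.31² × 243²) = 318.3; v² = 1.7161.
t = (318.3 − 0.0566)/1.7161 = 185 days (vs. the pure-advection estimate x/v = 185 d).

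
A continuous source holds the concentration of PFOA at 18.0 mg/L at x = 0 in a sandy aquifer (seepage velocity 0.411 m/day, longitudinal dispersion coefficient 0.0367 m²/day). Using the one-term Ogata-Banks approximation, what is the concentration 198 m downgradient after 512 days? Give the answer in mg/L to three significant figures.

17.6 mg/L

For a continuous step input, C/C₀ ≈ ½·erfc((x−vt)/(2√(Dt))).
vt = 0.411 × 512 = 210.432 m and 2√(Dt) = 2√(0.0367 × 512) = 8.670 m.
Argument (x−vt)/(2√(Dt)) = (198 − 210.432)/8.670 = -1.434; ½·erfc(-1.434) = 0.9787.
C = 18.0 × 0.9787 = 17.6 mg/L.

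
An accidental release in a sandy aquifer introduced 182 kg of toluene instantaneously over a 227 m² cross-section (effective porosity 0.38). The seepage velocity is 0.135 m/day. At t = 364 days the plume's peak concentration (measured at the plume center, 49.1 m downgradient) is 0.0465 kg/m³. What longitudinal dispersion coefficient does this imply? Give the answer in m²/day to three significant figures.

0.450 m²/day

At the plume center C_max = M/(n_e·A·√(4πDt)), so D = M²/(4πt·(n_e·A·C_max)²).
n_e·A·C_max = 0.38 × 227 × 0.0465 = 4.011 kg/m.
D = 182²/(4π × 364 × 4.011²) = 0.450 m²/day.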